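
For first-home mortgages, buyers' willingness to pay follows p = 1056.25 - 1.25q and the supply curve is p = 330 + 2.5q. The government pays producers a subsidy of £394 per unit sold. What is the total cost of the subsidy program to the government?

Pre-subsidy: 1056.25 - 1.25q = 330 + 2.5q gives q* = 581/3 and p* = 4885/6.
With the subsidy, sellers receive ps = pb + 394 for each unit, where pb is the price buyers pay.
On the curves, pb = 1056.25 - 1.25q and ps = 330 + 2.5q; the wedge ps − pb = 394 gives 330 + 2.5q − (1056.25 - 1.25q) = 394, so q' = 4481/15.
Then pb = 1056.25 − 1.25·(4481/15) = 4097/6 and ps = 330 + 2.5·(4481/15) = 6461/6.
Government outlay = subsidy × quantity = 394 × 4481/15 = 1765514/15.

Government cost = 1765514/15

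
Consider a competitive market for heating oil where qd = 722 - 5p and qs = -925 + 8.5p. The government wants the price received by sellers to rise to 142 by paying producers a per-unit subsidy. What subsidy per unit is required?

Required subsidy s = 54 per unit

At a seller price of 142, quantity supplied is -925 + 8.5·142 = 282.
Buyers absorb 282 only when they pay pb with 722 − 5·pb = 282, i.e. pb = 88.
s = ps − pb = 142 − 88 = 54.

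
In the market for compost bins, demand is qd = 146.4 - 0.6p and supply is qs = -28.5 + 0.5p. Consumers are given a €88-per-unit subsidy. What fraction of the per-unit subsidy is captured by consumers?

Pre-subsidy: 146.4 - 0.6p = -28.5 + 0.5p gives p* = 159, q* = 51.
With the rebate, buyers effectively pay pb = ps − 88, where ps is the price sellers receive.
Demand in terms of ps becomes qd = 146.4 − 0.6(ps − 88) = 199.2 - 0.6ps. Setting this equal to supply: 199.2 - 0.6ps = -28.5 + 0.5ps, so ps = 207.
Buyers pay pb = 207 − 88 = 119; q' = -28.5 + 0.5·207 = 75.
Buyers' price falls by p* − pb = 159 − 119 = 40; sellers' price rises by ps − p* = 207 − 159 = 48.
So consumers capture 40/88 = 5/11 of each unit of subsidy.

Consumer share = 5/11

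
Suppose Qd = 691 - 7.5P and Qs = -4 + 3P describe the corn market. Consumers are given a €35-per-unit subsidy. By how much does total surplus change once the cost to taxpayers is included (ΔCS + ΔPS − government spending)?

Pre-subsidy: 691 - 7.5P = -4 + 3P gives P* = 1390/21, Q* = 1362/7.
With the rebate, buyers effectively pay Pb = Ps − 35, where Ps is the price sellers receive.
Demand in terms of Ps becomes Qd = 691 − 7.5(Ps − 35) = 953.5 - 7.5Ps. Setting this equal to supply: 953.5 - 7.5Ps = -4 + 3Ps, so Ps = 1915/21.
Buyers pay Pb = 1915/21 − 35 = 1180/21; Q' = -4 + 3·(1915/21) = 1887/7.
ΔCS = ½(1362/7 + 1887/7)(1390/21 − 1180/21) = 16245/7; ΔPS = ½(1362/7 + 1887/7)(1915/21 − 1390/21) = 81225/14.
Government spending = 35 × 1887/7 = 9435.
Net change = 16245/7 + 81225/14 − 9435 = -1312.5. The loss equals the DWL triangle ½·35·75.

Net change in total surplus = -€1312.5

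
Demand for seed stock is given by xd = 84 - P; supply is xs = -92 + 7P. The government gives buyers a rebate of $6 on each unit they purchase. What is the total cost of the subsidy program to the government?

Government cost = $403.5

Pre-subsidy: 84 - P = -92 + 7P gives P* = 22, x* = 62.
With the rebate, buyers effectively pay Pb = Ps − 6, where Ps is the price sellers receive.
Demand in terms of Ps becomes xd = 84 − 1(Ps − 6) = 90 - Ps. Setting this equal to supply: 90 - Ps = -92 + 7Ps, so Ps = 22.75.
Buyers pay Pb = 22.75 − 6 = 16.75; x' = -92 + 7·22.75 = 67.25.
Government outlay = subsidy × quantity = 6 × 67.25 = 403.5.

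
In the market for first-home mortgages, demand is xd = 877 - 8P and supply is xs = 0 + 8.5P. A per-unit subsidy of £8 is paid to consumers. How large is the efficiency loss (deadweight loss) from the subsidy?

Deadweight loss = 4352/33

Pre-subsidy: 877 - 8P = 0 + 8.5P gives P* = 1754/33, x* = 14909/33.
With the rebate, buyers effectively pay Pb = Ps − 8, where Ps is the price sellers receive.
Demand in terms of Ps becomes xd = 877 − 8(Ps − 8) = 941 - 8Ps. Setting this equal to supply: 941 - 8Ps = 0 + 8.5Ps, so Ps = 1882/33.
Buyers pay Pb = 1882/33 − 8 = 1618/33; x' = 0 + 8.5·(1882/33) = 15997/33.
The subsidy expands output by 15997/33 − 14909/33 = 1088/33 past the efficient level; on those units the gap between marginal cost and willingness to pay runs from 0 up to 8.
DWL = ½ × 8 × 1088/33 = 4352/33.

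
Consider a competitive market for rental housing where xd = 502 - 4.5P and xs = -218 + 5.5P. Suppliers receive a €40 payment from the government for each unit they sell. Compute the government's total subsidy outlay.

Pre-subsidy: 502 - 4.5P = -218 + 5.5P gives P* = 72, x* = 178.
With the subsidy, sellers receive Ps = Pb + 40 for each unit, where Pb is the price buyers pay.
Supply in terms of Pb becomes xs = -218 + 5.5(Pb + 40) = 2 + 5.5Pb. Setting this equal to demand: 502 - 4.5Pb = 2 + 5.5Pb, so Pb = 50.
Sellers receive Ps = 50 + 40 = 90; x' = 502 − 4.5·50 = 277.
Government outlay = subsidy × quantity = 40 × 277 = 11080.

Government cost = €11080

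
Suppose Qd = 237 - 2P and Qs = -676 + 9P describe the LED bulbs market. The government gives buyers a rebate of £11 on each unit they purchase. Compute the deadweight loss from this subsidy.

Pre-subsidy: 237 - 2P = -676 + 9P gives P* = 83, Q* = 71.
With the rebate, buyers effectively pay Pb = Ps − 11, where Ps is the price sellers receive.
Demand in terms of Ps becomes Qd = 237 − 2(Ps − 11) = 259 - 2Ps. Setting this equal to supply: 259 - 2Ps = -676 + 9Ps, so Ps = 85.
Buyers pay Pb = 85 − 11 = 74; Q' = -676 + 9·85 = 89.
The subsidy expands output by 89 − 71 = 18 past the efficient level; on those units the gap between marginal cost and willingness to pay runs from 0 up to 11.
DWL = ½ × 11 × 18 = 99.

Deadweight loss = £99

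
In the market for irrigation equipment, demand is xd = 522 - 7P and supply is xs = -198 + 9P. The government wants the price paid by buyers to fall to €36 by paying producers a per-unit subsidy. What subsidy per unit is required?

Required subsidy s = €16 per unit

At a buyer price of 36, quantity demanded is 522 − 7·36 = 270.
Sellers supply 270 only when they receive Ps with -198 + 9·Ps = 270, i.e. Ps = 52.
s = Ps − Pb = 52 − 36 = 16.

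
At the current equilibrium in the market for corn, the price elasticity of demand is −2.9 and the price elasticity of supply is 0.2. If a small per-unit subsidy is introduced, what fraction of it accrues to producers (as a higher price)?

Producer share = 29/31

For a small subsidy around the equilibrium, the benefit split depends on the relative slopes, which at a point are proportional to the elasticities.
Buyer share = εs/(εs + |εd|) = 0.2/(0.2 + 2.9) = 2/31; seller share = |εd|/(εs + |εd|) = 29/31.
So producers capture 29/31 of the subsidy.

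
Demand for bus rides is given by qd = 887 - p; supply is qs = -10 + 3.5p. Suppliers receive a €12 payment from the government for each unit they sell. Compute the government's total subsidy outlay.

Government cost = €8364

Pre-subsidy: 887 - p = -10 + 3.5p gives p* = 598/3, q* = 2063/3.
With the subsidy, sellers receive ps = pb + 12 for each unit, where pb is the price buyers pay.
Supply in terms of pb becomes qs = -10 + 3.5(pb + 12) = 32 + 3.5pb. Setting this equal to demand: 887 - pb = 32 + 3.5pb, so pb = 190.
Sellers receive ps = 190 + 12 = 202; q' = 887 − 1·190 = 697.
Government outlay = subsidy × quantity = 12 × 697 = 8364.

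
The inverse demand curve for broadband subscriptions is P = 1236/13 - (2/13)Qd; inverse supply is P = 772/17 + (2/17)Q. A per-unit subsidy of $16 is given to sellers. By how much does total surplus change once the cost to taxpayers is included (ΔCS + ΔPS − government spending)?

Pre-subsidy: 1236/13 - (2/13)Q = 772/17 + (2/17)Q gives Q* = 2744/15 and P* = 1004/15.
With the subsidy, sellers receive Ps = Pb + 16 for each unit, where Pb is the price buyers pay.
On the curves, Pb = 1236/13 - (2/13)Q and Ps = 772/17 + (2/17)Q; the wedge Ps − Pb = 16 gives 772/17 + (2/17)Q − (1236/13 - (2/13)Q) = 16, so Q' = 3628/15.
Then Pb = 1236/13 − (2/13)·(3628/15) = 868/15 and Ps = 772/17 + (2/17)·(3628/15) = 1108/15.
ΔCS = ½(2744/15 + 3628/15)(1004/15 − 868/15) = 1925.76; ΔPS = ½(2744/15 + 3628/15)(1108/15 − 1004/15) = 1472.64.
Government spending = 16 × 3628/15 = 58048/15.
Net change = 1925.76 + 1472.64 − 58048/15 = -7072/15. The loss equals the DWL triangle ½·16·884/15.

Net change in total surplus = -7072/15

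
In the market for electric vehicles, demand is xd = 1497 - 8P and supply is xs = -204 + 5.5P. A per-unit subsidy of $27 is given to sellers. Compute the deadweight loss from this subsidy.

Deadweight loss = $1188

Pre-subsidy: 1497 - 8P = -204 + 5.5P gives P* = 126, x* = 489.
With the subsidy, sellers receive Ps = Pb + 27 for each unit, where Pb is the price buyers pay.
Supply in terms of Pb becomes xs = -204 + 5.5(Pb + 27) = -55.5 + 5.5Pb. Setting this equal to demand: 1497 - 8Pb = -55.5 + 5.5Pb, so Pb = 115.
Sellers receive Ps = 115 + 27 = 142; x' = 1497 − 8·115 = 577.
The subsidy expands output by 577 − 489 = 88 past the efficient level; on those units the gap between marginal cost and willingness to pay runs from 0 up to 27.
DWL = ½ × 27 × 88 = 1188.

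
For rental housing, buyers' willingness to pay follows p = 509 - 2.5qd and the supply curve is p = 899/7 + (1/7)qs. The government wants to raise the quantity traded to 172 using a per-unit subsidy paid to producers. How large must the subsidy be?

Required subsidy s = 74 per unit

At q = 172, from the demand curve buyers pay pb = 509 − 2.5·172 = 79; from the supply curve sellers need ps = 899/7 + (1/7)·172 = 153.
The subsidy must fill the gap: s = ps − pb = 153 − 79 = 74.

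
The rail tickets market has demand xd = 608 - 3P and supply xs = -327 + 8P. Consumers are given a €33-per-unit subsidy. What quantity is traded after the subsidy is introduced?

x' = 425

Pre-subsidy: 608 - 3P = -327 + 8P gives P* = 85, x* = 353.
With the rebate, buyers effectively pay Pb = Ps − 33, where Ps is the price sellers receive.
Demand in terms of Ps becomes xd = 608 − 3(Ps − 33) = 707 - 3Ps. Setting this equal to supply: 707 - 3Ps = -327 + 8Ps, so Ps = 94.
Buyers pay Pb = 94 − 33 = 61; x' = -327 + 8·94 = 425.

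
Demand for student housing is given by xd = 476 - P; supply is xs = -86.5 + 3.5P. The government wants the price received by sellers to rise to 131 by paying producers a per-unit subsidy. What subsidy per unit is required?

Required subsidy s = 27 per unit

At a seller price of 131, quantity supplied is -86.5 + 3.5·131 = 372.
Buyers absorb 372 only when they pay Pb with 476 − 1·Pb = 372, i.e. Pb = 104.
s = Ps − Pb = 131 − 104 = 27.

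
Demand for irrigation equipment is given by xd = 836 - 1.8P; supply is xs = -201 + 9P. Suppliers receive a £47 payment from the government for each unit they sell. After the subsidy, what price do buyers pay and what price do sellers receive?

Buyers pay 1535/27; sellers receive 2804/27

Pre-subsidy: 836 - 1.8P = -201 + 9P gives P* = 5185/54, x* = 3979/6.
With the subsidy, sellers receive Ps = Pb + 47 for each unit, where Pb is the price buyers pay.
Supply in terms of Pb becomes xs = -201 + 9(Pb + 47) = 222 + 9Pb. Setting this equal to demand: 836 - 1.8Pb = 222 + 9Pb, so Pb = 1535/27.
Sellers receive Ps = 1535/27 + 47 = 2804/27; x' = 836 − 1.8·(1535/27) = 2201/3.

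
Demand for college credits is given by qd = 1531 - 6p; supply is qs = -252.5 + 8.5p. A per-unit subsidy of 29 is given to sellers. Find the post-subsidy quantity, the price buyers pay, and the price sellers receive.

Pre-subsidy: 1531 - 6p = -252.5 + 8.5p gives p* = 123, q* = 793.
With the subsidy, sellers receive ps = pb + 29 for each unit, where pb is the price buyers pay.
Supply in terms of pb becomes qs = -252.5 + 8.5(pb + 29) = -6 + 8.5pb. Setting this equal to demand: 1531 - 6pb = -6 + 8.5pb, so pb = 106.
Sellers receive ps = 106 + 29 = 135; q' = 1531 − 6·106 = 895.

q' = 895; buyers pay 106; sellers receive 135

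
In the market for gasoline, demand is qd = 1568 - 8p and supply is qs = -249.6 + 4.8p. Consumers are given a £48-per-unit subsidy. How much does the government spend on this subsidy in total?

Government cost = £27648

Pre-subsidy: 1568 - 8p = -249.6 + 4.8p gives p* = 142, q* = 432.
With the rebate, buyers effectively pay pb = ps − 48, where ps is the price sellers receive.
Demand in terms of ps becomes qd = 1568 − 8(ps − 48) = 1952 - 8ps. Setting this equal to supply: 1952 - 8ps = -249.6 + 4.8ps, so ps = 172.
Buyers pay pb = 172 − 48 = 124; q' = -249.6 + 4.8·172 = 576.
Government outlay = subsidy × quantity = 48 × 576 = 27648.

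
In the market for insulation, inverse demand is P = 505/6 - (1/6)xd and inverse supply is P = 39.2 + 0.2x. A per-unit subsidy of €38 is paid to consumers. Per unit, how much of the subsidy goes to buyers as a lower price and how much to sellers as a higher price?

Pre-subsidy: 505/6 - (1/6)x = 39.2 + 0.2x gives x* = 1349/11 and P* = 701/11.
With the rebate, buyers effectively pay Pb = Ps − 38, where Ps is the price sellers receive.
On the curves, Pb = 505/6 - (1/6)x and Ps = 39.2 + 0.2x; the wedge Ps − Pb = 38 gives 39.2 + 0.2x − (505/6 - (1/6)x) = 38, so x' = 2489/11.
Then Pb = 505/6 − (1/6)·(2489/11) = 511/11 and Ps = 39.2 + 0.2·(2489/11) = 929/11.
Buyers' price falls by P* − Pb = 701/11 − 511/11 = 190/11; sellers' price rises by Ps − P* = 929/11 − 701/11 = 228/11.

Buyers gain 190/11 per unit; sellers gain 228/11 per unit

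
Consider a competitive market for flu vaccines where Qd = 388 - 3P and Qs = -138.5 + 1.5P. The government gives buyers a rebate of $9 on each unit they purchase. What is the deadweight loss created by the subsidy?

Deadweight loss = $40.5

Pre-subsidy: 388 - 3P = -138.5 + 1.5P gives P* = 117, Q* = 37.
With the rebate, buyers effectively pay Pb = Ps − 9, where Ps is the price sellers receive.
Demand in terms of Ps becomes Qd = 388 − 3(Ps − 9) = 415 - 3Ps. Setting this equal to supply: 415 - 3Ps = -138.5 + 1.5Ps, so Ps = 123.
Buyers pay Pb = 123 − 9 = 114; Q' = -138.5 + 1.5·123 = 46.
The subsidy expands output by 46 − 37 = 9 past the efficient level; on those units the gap between marginal cost and willingness to pay runs from 0 up to 9.
DWL = ½ × 9 × 9 = 40.5.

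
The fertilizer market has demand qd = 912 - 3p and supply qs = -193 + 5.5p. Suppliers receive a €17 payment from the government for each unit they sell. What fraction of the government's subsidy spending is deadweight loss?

Pre-subsidy: 912 - 3p = -193 + 5.5p gives p* = 130, q* = 522.
With the subsidy, sellers receive ps = pb + 17 for each unit, where pb is the price buyers pay.
Supply in terms of pb becomes qs = -193 + 5.5(pb + 17) = -99.5 + 5.5pb. Setting this equal to demand: 912 - 3pb = -99.5 + 5.5pb, so pb = 119.
Sellers receive ps = 119 + 17 = 136; q' = 912 − 3·119 = 555.
ΔCS = ½(522 + 555)(130 − 119) = 5923.5; ΔPS = ½(522 + 555)(136 − 130) = 3231.
Government spending = 17 × 555 = 9435.
DWL = ½ × 17 × (555 − 522) = 280.5; fraction = 280.5 / 9435 = 11/370.

DWL / government spending = 11/370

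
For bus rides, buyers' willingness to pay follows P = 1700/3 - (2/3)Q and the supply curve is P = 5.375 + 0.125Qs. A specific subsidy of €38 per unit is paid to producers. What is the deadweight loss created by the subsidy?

Deadweight loss = €912

Pre-subsidy: 1700/3 - (2/3)Q = 5.375 + 0.125Q gives Q* = 709 and P* = 94.
With the subsidy, sellers receive Ps = Pb + 38 for each unit, where Pb is the price buyers pay.
On the curves, Pb = 1700/3 - (2/3)Q and Ps = 5.375 + 0.125Q; the wedge Ps − Pb = 38 gives 5.375 + 0.125Q − (1700/3 - (2/3)Q) = 38, so Q' = 757.
Then Pb = 1700/3 − (2/3)·757 = 62 and Ps = 5.375 + 0.125·757 = 100.
The subsidy expands output by 757 − 709 = 48 past the efficient level; on those units the gap between marginal cost and willingness to pay runs from 0 up to 38.
DWL = ½ × 38 × 48 = 912.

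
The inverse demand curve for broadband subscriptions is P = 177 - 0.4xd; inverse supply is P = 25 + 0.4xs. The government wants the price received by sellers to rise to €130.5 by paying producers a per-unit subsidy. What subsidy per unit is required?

At a seller price of 130.5, quantity supplied is -62.5 + 2.5·130.5 = 263.75.
Buyers absorb 263.75 only when they pay Pb = 177 − 0.4·263.75 = 71.5.
s = Ps − Pb = 130.5 − 71.5 = 59.

Required subsidy s = €59 per unit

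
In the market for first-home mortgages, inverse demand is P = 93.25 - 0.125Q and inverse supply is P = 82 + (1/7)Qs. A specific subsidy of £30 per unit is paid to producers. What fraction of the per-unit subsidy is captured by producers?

Producer share = 8/15

Pre-subsidy: 93.25 - 0.125Q = 82 + (1/7)Q gives Q* = 42 and P* = 88.
With the subsidy, sellers receive Ps = Pb + 30 for each unit, where Pb is the price buyers pay.
On the curves, Pb = 93.25 - 0.125Q and Ps = 82 + (1/7)Q; the wedge Ps − Pb = 30 gives 82 + (1/7)Q − (93.25 - 0.125Q) = 30, so Q' = 154.
Then Pb = 93.25 − 0.125·154 = 74 and Ps = 82 + (1/7)·154 = 104.
Buyers' price falls by P* − Pb = 88 − 74 = 14; sellers' price rises by Ps − P* = 104 − 88 = 16.
So producers capture 16/30 = 8/15 of each unit of subsidy.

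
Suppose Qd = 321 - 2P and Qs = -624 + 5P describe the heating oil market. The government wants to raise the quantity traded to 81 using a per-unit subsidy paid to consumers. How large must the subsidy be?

At Q = 81, invert demand for the buyer price: Pb = (321 − 81)/2 = 120; invert supply for the seller price: Ps = (81 − (-624))/5 = 141.
The subsidy must fill the gap: s = Ps − Pb = 141 − 120 = 21.

Required subsidy s = 21 per unit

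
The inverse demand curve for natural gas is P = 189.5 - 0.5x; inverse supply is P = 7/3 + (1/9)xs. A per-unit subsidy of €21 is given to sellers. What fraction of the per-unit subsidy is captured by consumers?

Pre-subsidy: 189.5 - 0.5x = 7/3 + (1/9)x gives x* = 3369/11 and P* = 400/11.
With the subsidy, sellers receive Ps = Pb + 21 for each unit, where Pb is the price buyers pay.
On the curves, Pb = 189.5 - 0.5x and Ps = 7/3 + (1/9)x; the wedge Ps − Pb = 21 gives 7/3 + (1/9)x − (189.5 - 0.5x) = 21, so x' = 3747/11.
Then Pb = 189.5 − 0.5·(3747/11) = 211/11 and Ps = 7/3 + (1/9)·(3747/11) = 442/11.
Buyers' price falls by P* − Pb = 400/11 − 211/11 = 189/11; sellers' price rises by Ps − P* = 442/11 − 400/11 = 42/11.
So consumers capture (189/11)/21 = 9/11 of each unit of subsidy.

Consumer share = 9/11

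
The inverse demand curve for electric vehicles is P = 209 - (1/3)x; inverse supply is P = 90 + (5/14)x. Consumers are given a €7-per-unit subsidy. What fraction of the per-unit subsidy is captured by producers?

Pre-subsidy: 209 - (1/3)x = 90 + (5/14)x gives x* = 4998/29 and P* = 4395/29.
With the rebate, buyers effectively pay Pb = Ps − 7, where Ps is the price sellers receive.
On the curves, Pb = 209 - (1/3)x and Ps = 90 + (5/14)x; the wedge Ps − Pb = 7 gives 90 + (5/14)x − (209 - (1/3)x) = 7, so x' = 5292/29.
Then Pb = 209 − (1/3)·(5292/29) = 4297/29 and Ps = 90 + (5/14)·(5292/29) = 4500/29.
Buyers' price falls by P* − Pb = 4395/29 − 4297/29 = 98/29; sellers' price rises by Ps − P* = 4500/29 − 4395/29 = 105/29.
So producers capture (105/29)/7 = 15/29 of each unit of subsidy.

Producer share = 15/29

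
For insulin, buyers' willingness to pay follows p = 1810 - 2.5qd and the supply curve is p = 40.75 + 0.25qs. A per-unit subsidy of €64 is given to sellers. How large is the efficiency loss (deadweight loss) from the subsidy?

Pre-subsidy: 1810 - 2.5q = 40.75 + 0.25q gives q* = 7077/11 and p* = 4435/22.
With the subsidy, sellers receive ps = pb + 64 for each unit, where pb is the price buyers pay.
On the curves, pb = 1810 - 2.5q and ps = 40.75 + 0.25q; the wedge ps − pb = 64 gives 40.75 + 0.25q − (1810 - 2.5q) = 64, so q' = 7333/11.
Then pb = 1810 − 2.5·(7333/11) = 3155/22 and ps = 40.75 + 0.25·(7333/11) = 4563/22.
The subsidy expands output by 7333/11 − 7077/11 = 256/11 past the efficient level; on those units the gap between marginal cost and willingness to pay runs from 0 up to 64.
DWL = ½ × 64 × 256/11 = 8192/11.

Deadweight loss = 8192/11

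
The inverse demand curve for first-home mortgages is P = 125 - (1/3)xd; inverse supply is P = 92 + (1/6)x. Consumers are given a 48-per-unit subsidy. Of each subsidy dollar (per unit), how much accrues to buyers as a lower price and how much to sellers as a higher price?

Pre-subsidy: 125 - (1/3)x = 92 + (1/6)x gives x* = 66 and P* = 103.
With the rebate, buyers effectively pay Pb = Ps − 48, where Ps is the price sellers receive.
On the curves, Pb = 125 - (1/3)x and Ps = 92 + (1/6)x; the wedge Ps − Pb = 48 gives 92 + (1/6)x − (125 - (1/3)x) = 48, so x' = 162.
Then Pb = 125 − (1/3)·162 = 71 and Ps = 92 + (1/6)·162 = 119.
Buyers' price falls by P* − Pb = 103 − 71 = 32; sellers' price rises by Ps − P* = 119 − 103 = 16.

Buyers gain 32 per unit; sellers gain 16 per unit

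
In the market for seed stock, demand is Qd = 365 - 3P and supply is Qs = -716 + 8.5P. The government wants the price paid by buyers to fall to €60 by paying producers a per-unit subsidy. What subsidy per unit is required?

At a buyer price of 60, quantity demanded is 365 − 3·60 = 185.
Sellers supply 185 only when they receive Ps with -716 + 8.5·Ps = 185, i.e. Ps = 106.
s = Ps − Pb = 106 − 60 = 46.

Required subsidy s = €46 per unit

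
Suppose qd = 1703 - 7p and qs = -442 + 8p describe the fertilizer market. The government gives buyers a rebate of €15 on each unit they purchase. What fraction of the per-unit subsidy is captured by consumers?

Pre-subsidy: 1703 - 7p = -442 + 8p gives p* = 143, q* = 702.
With the rebate, buyers effectively pay pb = ps − 15, where ps is the price sellers receive.
Demand in terms of ps becomes qd = 1703 − 7(ps − 15) = 1808 - 7ps. Setting this equal to supply: 1808 - 7ps = -442 + 8ps, so ps = 150.
Buyers pay pb = 150 − 15 = 135; q' = -442 + 8·150 = 758.
Buyers' price falls by p* − pb = 143 − 135 = 8; sellers' price rises by ps − p* = 150 − 143 = 7.
So consumers capture 8/15 = 8/15 of each unit of subsidy.

Consumer share = 8/15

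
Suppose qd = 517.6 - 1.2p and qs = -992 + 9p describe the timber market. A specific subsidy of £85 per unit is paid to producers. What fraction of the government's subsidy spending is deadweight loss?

Pre-subsidy: 517.6 - 1.2p = -992 + 9p gives p* = 148, q* = 340.
With the subsidy, sellers receive ps = pb + 85 for each unit, where pb is the price buyers pay.
Supply in terms of pb becomes qs = -992 + 9(pb + 85) = -227 + 9pb. Setting this equal to demand: 517.6 - 1.2pb = -227 + 9pb, so pb = 73.
Sellers receive ps = 73 + 85 = 158; q' = 517.6 − 1.2·73 = 430.
ΔCS = ½(340 + 430)(148 − 73) = 28875; ΔPS = ½(340 + 430)(158 − 148) = 3850.
Government spending = 85 × 430 = 36550.
DWL = ½ × 85 × (430 − 340) = 3825; fraction = 3825 / 36550 = 9/86.

DWL / government spending = 9/86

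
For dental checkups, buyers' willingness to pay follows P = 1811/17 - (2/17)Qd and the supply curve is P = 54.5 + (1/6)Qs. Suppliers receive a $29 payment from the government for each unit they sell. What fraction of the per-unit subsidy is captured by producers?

Producer share = 17/29

Pre-subsidy: 1811/17 - (2/17)Q = 54.5 + (1/6)Q gives Q* = 183 and P* = 85.
With the subsidy, sellers receive Ps = Pb + 29 for each unit, where Pb is the price buyers pay.
On the curves, Pb = 1811/17 - (2/17)Q and Ps = 54.5 + (1/6)Q; the wedge Ps − Pb = 29 gives 54.5 + (1/6)Q − (1811/17 - (2/17)Q) = 29, so Q' = 285.
Then Pb = 1811/17 − (2/17)·285 = 73 and Ps = 54.5 + (1/6)·285 = 102.
Buyers' price falls by P* − Pb = 85 − 73 = 12; sellers' price rises by Ps − P* = 102 − 85 = 17.
So producers capture 17/29 = 17/29 of each unit of subsidy.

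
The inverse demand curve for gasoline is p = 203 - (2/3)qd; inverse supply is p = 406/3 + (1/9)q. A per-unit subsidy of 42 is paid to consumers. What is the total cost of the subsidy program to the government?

Government cost = 5922

Pre-subsidy: 203 - (2/3)q = 406/3 + (1/9)q gives q* = 87 and p* = 145.
With the rebate, buyers effectively pay pb = ps − 42, where ps is the price sellers receive.
On the curves, pb = 203 - (2/3)q and ps = 406/3 + (1/9)q; the wedge ps − pb = 42 gives 406/3 + (1/9)q − (203 - (2/3)q) = 42, so q' = 141.
Then pb = 203 − (2/3)·141 = 109 and ps = 406/3 + (1/9)·141 = 151.
Government outlay = subsidy × quantity = 42 × 141 = 5922.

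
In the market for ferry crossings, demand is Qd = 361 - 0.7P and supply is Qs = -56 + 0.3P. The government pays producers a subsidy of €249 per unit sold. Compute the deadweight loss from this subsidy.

Deadweight loss = €6510.105

Pre-subsidy: 361 - 0.7P = -56 + 0.3P gives P* = 417, Q* = 69.1.
With the subsidy, sellers receive Ps = Pb + 249 for each unit, where Pb is the price buyers pay.
Supply in terms of Pb becomes Qs = -56 + 0.3(Pb + 249) = 18.7 + 0.3Pb. Setting this equal to demand: 361 - 0.7Pb = 18.7 + 0.3Pb, so Pb = 342.3.
Sellers receive Ps = 342.3 + 249 = 591.3; Q' = 361 − 0.7·342.3 = 121.39.
The subsidy expands output by 121.39 − 69.1 = 52.29 past the efficient level; on those units the gap between marginal cost and willingness to pay runs from 0 up to 249.
DWL = ½ × 249 × 52.29 = 6510.105.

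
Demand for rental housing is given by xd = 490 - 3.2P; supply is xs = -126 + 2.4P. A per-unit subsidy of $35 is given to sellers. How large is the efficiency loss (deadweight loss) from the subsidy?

Deadweight loss = $840

Pre-subsidy: 490 - 3.2P = -126 + 2.4P gives P* = 110, x* = 138.
With the subsidy, sellers receive Ps = Pb + 35 for each unit, where Pb is the price buyers pay.
Supply in terms of Pb becomes xs = -126 + 2.4(Pb + 35) = -42 + 2.4Pb. Setting this equal to demand: 490 - 3.2Pb = -42 + 2.4Pb, so Pb = 95.
Sellers receive Ps = 95 + 35 = 130; x' = 490 − 3.2·95 = 186.
The subsidy expands output by 186 − 138 = 48 past the efficient level; on those units the gap between marginal cost and willingness to pay runs from 0 up to 35.
DWL = ½ × 35 × 48 = 840.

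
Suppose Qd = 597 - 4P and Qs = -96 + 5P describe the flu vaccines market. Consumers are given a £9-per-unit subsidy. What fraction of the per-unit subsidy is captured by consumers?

Pre-subsidy: 597 - 4P = -96 + 5P gives P* = 77, Q* = 289.
With the rebate, buyers effectively pay Pb = Ps − 9, where Ps is the price sellers receive.
Demand in terms of Ps becomes Qd = 597 − 4(Ps − 9) = 633 - 4Ps. Setting this equal to supply: 633 - 4Ps = -96 + 5Ps, so Ps = 81.
Buyers pay Pb = 81 − 9 = 72; Q' = -96 + 5·81 = 309.
Buyers' price falls by P* − Pb = 77 − 72 = 5; sellers' price rises by Ps − P* = 81 − 77 = 4.
So consumers capture 5/9 = 5/9 of each unit of subsidy.

Consumer share = 5/9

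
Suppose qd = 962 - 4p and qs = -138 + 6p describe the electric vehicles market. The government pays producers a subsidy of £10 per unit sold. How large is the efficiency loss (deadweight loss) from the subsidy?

Pre-subsidy: 962 - 4p = -138 + 6p gives p* = 110, q* = 522.
With the subsidy, sellers receive ps = pb + 10 for each unit, where pb is the price buyers pay.
Supply in terms of pb becomes qs = -138 + 6(pb + 10) = -78 + 6pb. Setting this equal to demand: 962 - 4pb = -78 + 6pb, so pb = 104.
Sellers receive ps = 104 + 10 = 114; q' = 962 − 4·104 = 546.
The subsidy expands output by 546 − 522 = 24 past the efficient level; on those units the gap between marginal cost and willingness to pay runs from 0 up to 10.
DWL = ½ × 10 × 24 = 120.

Deadweight loss = £120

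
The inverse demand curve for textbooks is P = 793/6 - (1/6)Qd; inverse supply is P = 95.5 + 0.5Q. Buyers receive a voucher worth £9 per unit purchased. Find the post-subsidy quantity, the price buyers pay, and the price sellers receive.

Pre-subsidy: 793/6 - (1/6)Q = 95.5 + 0.5Q gives Q* = 55 and P* = 123.
With the rebate, buyers effectively pay Pb = Ps − 9, where Ps is the price sellers receive.
On the curves, Pb = 793/6 - (1/6)Q and Ps = 95.5 + 0.5Q; the wedge Ps − Pb = 9 gives 95.5 + 0.5Q − (793/6 - (1/6)Q) = 9, so Q' = 68.5.
Then Pb = 793/6 − (1/6)·68.5 = 120.75 and Ps = 95.5 + 0.5·68.5 = 129.75.

Q' = 68.5; buyers pay £120.75; sellers receive £129.75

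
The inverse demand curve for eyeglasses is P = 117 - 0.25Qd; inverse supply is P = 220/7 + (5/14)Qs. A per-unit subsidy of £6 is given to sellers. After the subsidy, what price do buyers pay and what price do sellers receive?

Buyers pay 1348/17; sellers receive 1450/17

Pre-subsidy: 117 - 0.25Q = 220/7 + (5/14)Q gives Q* = 2396/17 and P* = 1390/17.
With the subsidy, sellers receive Ps = Pb + 6 for each unit, where Pb is the price buyers pay.
On the curves, Pb = 117 - 0.25Q and Ps = 220/7 + (5/14)Q; the wedge Ps − Pb = 6 gives 220/7 + (5/14)Q − (117 - 0.25Q) = 6, so Q' = 2564/17.
Then Pb = 117 − 0.25·(2564/17) = 1348/17 and Ps = 220/7 + (5/14)·(2564/17) = 1450/17.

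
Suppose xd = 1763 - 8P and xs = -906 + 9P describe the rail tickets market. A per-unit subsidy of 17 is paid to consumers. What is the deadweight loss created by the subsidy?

Deadweight loss = 612

Pre-subsidy: 1763 - 8P = -906 + 9P gives P* = 157, x* = 507.
With the rebate, buyers effectively pay Pb = Ps − 17, where Ps is the price sellers receive.
Demand in terms of Ps becomes xd = 1763 − 8(Ps − 17) = 1899 - 8Ps. Setting this equal to supply: 1899 - 8Ps = -906 + 9Ps, so Ps = 165.
Buyers pay Pb = 165 − 17 = 148; x' = -906 + 9·165 = 579.
The subsidy expands output by 579 − 507 = 72 past the efficient level; on those units the gap between marginal cost and willingness to pay runs from 0 up to 17.
DWL = ½ × 17 × 72 = 612.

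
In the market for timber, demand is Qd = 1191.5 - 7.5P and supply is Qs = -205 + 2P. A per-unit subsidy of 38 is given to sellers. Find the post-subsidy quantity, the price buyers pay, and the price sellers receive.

Pre-subsidy: 1191.5 - 7.5P = -205 + 2P gives P* = 147, Q* = 89.
With the subsidy, sellers receive Ps = Pb + 38 for each unit, where Pb is the price buyers pay.
Supply in terms of Pb becomes Qs = -205 + 2(Pb + 38) = -129 + 2Pb. Setting this equal to demand: 1191.5 - 7.5Pb = -129 + 2Pb, so Pb = 139.
Sellers receive Ps = 139 + 38 = 177; Q' = 1191.5 − 7.5·139 = 149.

Q' = 149; buyers pay 139; sellers receive 177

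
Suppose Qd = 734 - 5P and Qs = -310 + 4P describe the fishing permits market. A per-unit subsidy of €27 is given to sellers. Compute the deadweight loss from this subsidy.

Pre-subsidy: 734 - 5P = -310 + 4P gives P* = 116, Q* = 154.
With the subsidy, sellers receive Ps = Pb + 27 for each unit, where Pb is the price buyers pay.
Supply in terms of Pb becomes Qs = -310 + 4(Pb + 27) = -202 + 4Pb. Setting this equal to demand: 734 - 5Pb = -202 + 4Pb, so Pb = 104.
Sellers receive Ps = 104 + 27 = 131; Q' = 734 − 5·104 = 214.
The subsidy expands output by 214 − 154 = 60 past the efficient level; on those units the gap between marginal cost and willingness to pay runs from 0 up to 27.
DWL = ½ × 27 × 60 = 810.

Deadweight loss = €810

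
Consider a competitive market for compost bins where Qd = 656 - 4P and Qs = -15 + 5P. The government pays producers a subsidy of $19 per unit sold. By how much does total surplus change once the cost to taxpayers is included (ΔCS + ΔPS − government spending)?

Pre-subsidy: 656 - 4P = -15 + 5P gives P* = 671/9, Q* = 3220/9.
With the subsidy, sellers receive Ps = Pb + 19 for each unit, where Pb is the price buyers pay.
Supply in terms of Pb becomes Qs = -15 + 5(Pb + 19) = 80 + 5Pb. Setting this equal to demand: 656 - 4Pb = 80 + 5Pb, so Pb = 64.
Sellers receive Ps = 64 + 19 = 83; Q' = 656 − 4·64 = 400.
ΔCS = ½(3220/9 + 400)(671/9 − 64) = 323950/81; ΔPS = ½(3220/9 + 400)(83 − 671/9) = 259160/81.
Government spending = 19 × 400 = 7600.
Net change = 323950/81 + 259160/81 − 7600 = -3610/9. The loss equals the DWL triangle ½·19·380/9.

Net change in total surplus = -3610/9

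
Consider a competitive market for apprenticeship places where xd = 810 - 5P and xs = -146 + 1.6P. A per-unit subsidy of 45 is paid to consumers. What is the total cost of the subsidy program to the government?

Pre-subsidy: 810 - 5P = -146 + 1.6P gives P* = 4780/33, x* = 2830/33.
With the rebate, buyers effectively pay Pb = Ps − 45, where Ps is the price sellers receive.
Demand in terms of Ps becomes xd = 810 − 5(Ps − 45) = 1035 - 5Ps. Setting this equal to supply: 1035 - 5Ps = -146 + 1.6Ps, so Ps = 5905/33.
Buyers pay Pb = 5905/33 − 45 = 4420/33; x' = -146 + 1.6·(5905/33) = 4630/33.
Government outlay = subsidy × quantity = 45 × 4630/33 = 69450/11.

Government cost = 69450/11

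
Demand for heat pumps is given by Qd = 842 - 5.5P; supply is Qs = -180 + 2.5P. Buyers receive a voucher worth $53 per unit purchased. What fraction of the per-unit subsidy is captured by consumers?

Pre-subsidy: 842 - 5.5P = -180 + 2.5P gives P* = 127.75, Q* = 139.375.
With the rebate, buyers effectively pay Pb = Ps − 53, where Ps is the price sellers receive.
Demand in terms of Ps becomes Qd = 842 − 5.5(Ps − 53) = 1133.5 - 5.5Ps. Setting this equal to supply: 1133.5 - 5.5Ps = -180 + 2.5Ps, so Ps = 164.1875.
Buyers pay Pb = 164.1875 − 53 = 111.1875; Q' = -180 + 2.5·164.1875 = 230.46875.
Buyers' price falls by P* − Pb = 127.75 − 111.1875 = 16.5625; sellers' price rises by Ps − P* = 164.1875 − 127.75 = 36.4375.
So consumers capture 16.5625/53 = 0.3125 of each unit of subsidy.

Consumer share = 0.3125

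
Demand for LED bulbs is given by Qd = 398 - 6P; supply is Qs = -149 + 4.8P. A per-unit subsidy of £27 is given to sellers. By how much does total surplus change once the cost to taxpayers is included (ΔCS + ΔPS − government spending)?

Net change in total surplus = -£972

Pre-subsidy: 398 - 6P = -149 + 4.8P gives P* = 2735/54, Q* = 847/9.
With the subsidy, sellers receive Ps = Pb + 27 for each unit, where Pb is the price buyers pay.
Supply in terms of Pb becomes Qs = -149 + 4.8(Pb + 27) = -19.4 + 4.8Pb. Setting this equal to demand: 398 - 6Pb = -19.4 + 4.8Pb, so Pb = 2087/54.
Sellers receive Ps = 2087/54 + 27 = 3545/54; Q' = 398 − 6·(2087/54) = 1495/9.
ΔCS = ½(847/9 + 1495/9)(2735/54 − 2087/54) = 4684/3; ΔPS = ½(847/9 + 1495/9)(3545/54 − 2735/54) = 5855/3.
Government spending = 27 × 1495/9 = 4485.
Net change = 4684/3 + 5855/3 − 4485 = -972. The loss equals the DWL triangle ½·27·72.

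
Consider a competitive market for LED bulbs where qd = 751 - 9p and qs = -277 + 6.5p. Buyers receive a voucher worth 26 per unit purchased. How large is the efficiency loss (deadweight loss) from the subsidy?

Deadweight loss = 39546/31

Pre-subsidy: 751 - 9p = -277 + 6.5p gives p* = 2056/31, q* = 4777/31.
With the rebate, buyers effectively pay pb = ps − 26, where ps is the price sellers receive.
Demand in terms of ps becomes qd = 751 − 9(ps − 26) = 985 - 9ps. Setting this equal to supply: 985 - 9ps = -277 + 6.5ps, so ps = 2524/31.
Buyers pay pb = 2524/31 − 26 = 1718/31; q' = -277 + 6.5·(2524/31) = 7819/31.
The subsidy expands output by 7819/31 − 4777/31 = 3042/31 past the efficient level; on those units the gap between marginal cost and willingness to pay runs from 0 up to 26.
DWL = ½ × 26 × 3042/31 = 39546/31.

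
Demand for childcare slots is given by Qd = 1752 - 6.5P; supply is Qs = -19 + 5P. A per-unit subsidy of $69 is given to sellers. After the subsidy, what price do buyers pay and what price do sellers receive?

Buyers pay $124; sellers receive $193

Pre-subsidy: 1752 - 6.5P = -19 + 5P gives P* = 154, Q* = 751.
With the subsidy, sellers receive Ps = Pb + 69 for each unit, where Pb is the price buyers pay.
Supply in terms of Pb becomes Qs = -19 + 5(Pb + 69) = 326 + 5Pb. Setting this equal to demand: 1752 - 6.5Pb = 326 + 5Pb, so Pb = 124.
Sellers receive Ps = 124 + 69 = 193; Q' = 1752 − 6.5·124 = 946.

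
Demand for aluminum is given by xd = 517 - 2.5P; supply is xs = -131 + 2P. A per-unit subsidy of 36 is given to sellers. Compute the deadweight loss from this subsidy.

Pre-subsidy: 517 - 2.5P = -131 + 2P gives P* = 144, x* = 157.
With the subsidy, sellers receive Ps = Pb + 36 for each unit, where Pb is the price buyers pay.
Supply in terms of Pb becomes xs = -131 + 2(Pb + 36) = -59 + 2Pb. Setting this equal to demand: 517 - 2.5Pb = -59 + 2Pb, so Pb = 128.
Sellers receive Ps = 128 + 36 = 164; x' = 517 − 2.5·128 = 197.
The subsidy expands output by 197 − 157 = 40 past the efficient level; on those units the gap between marginal cost and willingness to pay runs from 0 up to 36.
DWL = ½ × 36 × 40 = 720.

Deadweight loss = 720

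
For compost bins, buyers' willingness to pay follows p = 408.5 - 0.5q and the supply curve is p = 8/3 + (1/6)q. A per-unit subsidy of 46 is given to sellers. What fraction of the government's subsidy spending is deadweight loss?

DWL / government spending = 138/2711

Pre-subsidy: 408.5 - 0.5q = 8/3 + (1/6)q gives q* = 608.75 and p* = 104.125.
With the subsidy, sellers receive ps = pb + 46 for each unit, where pb is the price buyers pay.
On the curves, pb = 408.5 - 0.5q and ps = 8/3 + (1/6)q; the wedge ps − pb = 46 gives 8/3 + (1/6)q − (408.5 - 0.5q) = 46, so q' = 677.75.
Then pb = 408.5 − 0.5·677.75 = 69.625 and ps = 8/3 + (1/6)·677.75 = 115.625.
ΔCS = ½(608.75 + 677.75)(104.125 − 69.625) = 22192.125; ΔPS = ½(608.75 + 677.75)(115.625 − 104.125) = 7397.375.
Government spending = 46 × 677.75 = 31176.5.
DWL = ½ × 46 × (677.75 − 608.75) = 1587; fraction = 1587 / 31176.5 = 138/2711.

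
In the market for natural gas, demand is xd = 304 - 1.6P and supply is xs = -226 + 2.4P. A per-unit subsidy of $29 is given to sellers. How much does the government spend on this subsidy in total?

Government cost = $3475.36

Pre-subsidy: 304 - 1.6P = -226 + 2.4P gives P* = 132.5, x* = 92.
With the subsidy, sellers receive Ps = Pb + 29 for each unit, where Pb is the price buyers pay.
Supply in terms of Pb becomes xs = -226 + 2.4(Pb + 29) = -156.4 + 2.4Pb. Setting this equal to demand: 304 - 1.6Pb = -156.4 + 2.4Pb, so Pb = 115.1.
Sellers receive Ps = 115.1 + 29 = 144.1; x' = 304 − 1.6·115.1 = 119.84.
Government outlay = subsidy × quantity = 29 × 119.84 = 3475.36.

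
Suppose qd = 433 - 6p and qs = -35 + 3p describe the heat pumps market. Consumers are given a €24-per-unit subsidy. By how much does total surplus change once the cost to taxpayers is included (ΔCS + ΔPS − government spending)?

Pre-subsidy: 433 - 6p = -35 + 3p gives p* = 52, q* = 121.
With the rebate, buyers effectively pay pb = ps − 24, where ps is the price sellers receive.
Demand in terms of ps becomes qd = 433 − 6(ps − 24) = 577 - 6ps. Setting this equal to supply: 577 - 6ps = -35 + 3ps, so ps = 68.
Buyers pay pb = 68 − 24 = 44; q' = -35 + 3·68 = 169.
ΔCS = ½(121 + 169)(52 − 44) = 1160; ΔPS = ½(121 + 169)(68 − 52) = 2320.
Government spending = 24 × 169 = 4056.
Net change = 1160 + 2320 − 4056 = -576. The loss equals the DWL triangle ½·24·48.

Net change in total surplus = -€576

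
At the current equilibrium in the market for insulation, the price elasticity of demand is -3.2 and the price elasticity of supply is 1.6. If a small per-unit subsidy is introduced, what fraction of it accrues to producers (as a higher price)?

Producer share = 2/3

For a small subsidy around the equilibrium, the benefit split depends on the relative slopes, which at a point are proportional to the elasticities.
Buyer share = εs/(εs + |εd|) = 1.6/(1.6 + 3.2) = 1/3; seller share = |εd|/(εs + |εd|) = 2/3.
So producers capture 2/3 of the subsidy.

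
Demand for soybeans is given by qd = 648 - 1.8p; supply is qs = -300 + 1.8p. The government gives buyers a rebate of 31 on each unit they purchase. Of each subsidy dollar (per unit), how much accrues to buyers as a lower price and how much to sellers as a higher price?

Pre-subsidy: 648 - 1.8p = -300 + 1.8p gives p* = 790/3, q* = 174.
With the rebate, buyers effectively pay pb = ps − 31, where ps is the price sellers receive.
Demand in terms of ps becomes qd = 648 − 1.8(ps − 31) = 703.8 - 1.8ps. Setting this equal to supply: 703.8 - 1.8ps = -300 + 1.8ps, so ps = 1673/6.
Buyers pay pb = 1673/6 − 31 = 1487/6; q' = -300 + 1.8·(1673/6) = 201.9.
Buyers' price falls by p* − pb = 790/3 − 1487/6 = 15.5; sellers' price rises by ps − p* = 1673/6 − 790/3 = 15.5.

Buyers gain 15.5 per unit; sellers gain 15.5 per unit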